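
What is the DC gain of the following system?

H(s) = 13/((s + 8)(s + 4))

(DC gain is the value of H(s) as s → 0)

DC gain = H(0) = 13/(8 × 4) = 13/32 = 0.40625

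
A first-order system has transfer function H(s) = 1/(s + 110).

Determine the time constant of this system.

For H(s) = 1/(s + 1/τ), the pole is at -1/τ = -110, so τ = 1/110 = 0.0091 s.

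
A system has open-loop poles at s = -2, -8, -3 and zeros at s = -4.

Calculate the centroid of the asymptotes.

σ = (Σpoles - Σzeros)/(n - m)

σ = (Σpoles - Σzeros)/(n - m) = (-13 - (-4))/(3 - 1) = -9/2 = -4.5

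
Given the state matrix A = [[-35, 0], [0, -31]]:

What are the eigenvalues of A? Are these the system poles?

For diagonal matrix, eigenvalues are diagonal entries: λ₁ = -35, λ₂ = -31. Eigenvalues of A = system poles.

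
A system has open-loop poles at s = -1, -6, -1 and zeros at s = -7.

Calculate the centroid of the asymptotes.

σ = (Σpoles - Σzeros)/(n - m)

σ = (Σpoles - Σzeros)/(n - m) = (-8 - (-7))/(3 - 1) = -1/2 = -0.5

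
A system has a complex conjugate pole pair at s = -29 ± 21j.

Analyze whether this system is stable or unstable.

Real part of poles is -29 (< 0, left half-plane). Stable.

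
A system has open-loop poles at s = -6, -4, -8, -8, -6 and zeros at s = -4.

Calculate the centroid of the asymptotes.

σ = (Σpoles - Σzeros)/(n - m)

σ = (Σpoles - Σzeros)/(n - m) = (-32 - (-4))/(5 - 1) = -28/4 = -7.0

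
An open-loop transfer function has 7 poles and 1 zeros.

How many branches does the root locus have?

Root locus has n branches where n = number of poles = 7.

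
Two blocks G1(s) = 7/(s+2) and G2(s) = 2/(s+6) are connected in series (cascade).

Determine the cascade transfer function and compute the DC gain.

Series: multiply transfer functions. G_eq = 7/(s+2) × 2/(s+6) = 14/((s+2)(s+6)). DC gain = 14/(2×6) = 1.1667.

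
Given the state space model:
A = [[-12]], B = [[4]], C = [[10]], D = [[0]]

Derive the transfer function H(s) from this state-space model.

(sI - A)⁻¹ = 1/(s + 12). H(s) = 10 × 4/(s + 12) + 0 = 40/(s + 12).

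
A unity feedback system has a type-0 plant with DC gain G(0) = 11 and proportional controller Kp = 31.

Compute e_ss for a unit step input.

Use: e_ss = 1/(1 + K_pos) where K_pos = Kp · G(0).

K_pos = Kp · G(0) = 31 × 11 = 341. e_ss = 1/(1 + 341) = 0.0029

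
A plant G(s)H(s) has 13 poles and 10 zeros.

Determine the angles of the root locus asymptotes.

n - m = 13 - 10 = 3. Angles: θk = (2k + 1)·180°/3 = 60°, 180°, 300°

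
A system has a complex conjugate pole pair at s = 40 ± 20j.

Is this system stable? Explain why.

Real part of poles is 40 (> 0, right half-plane). Unstable.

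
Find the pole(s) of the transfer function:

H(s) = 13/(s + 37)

Pole is where denominator = 0: s + 37 = 0, so s = -37.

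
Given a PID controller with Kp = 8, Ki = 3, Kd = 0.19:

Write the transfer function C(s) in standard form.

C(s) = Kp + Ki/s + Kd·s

Substituting values: C(s) = 8 + 3/s + 0.19s = (0.19s² + 8s + 3)/s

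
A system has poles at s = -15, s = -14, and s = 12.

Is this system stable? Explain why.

Pole(s) at s = 12 are not in the left half-plane. System is unstable.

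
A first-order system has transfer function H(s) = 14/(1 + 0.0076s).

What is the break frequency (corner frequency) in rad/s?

Corner frequency = 1/τ = 1/0.0076 = 131.579 rad/s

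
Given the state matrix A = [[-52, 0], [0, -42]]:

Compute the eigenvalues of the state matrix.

For diagonal matrix, eigenvalues are diagonal entries: λ₁ = -52, λ₂ = -42.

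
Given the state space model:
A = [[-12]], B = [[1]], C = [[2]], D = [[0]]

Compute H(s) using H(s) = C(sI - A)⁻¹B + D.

(sI - A)⁻¹ = 1/(s + 12). H(s) = 2 × 1/(s + 12) + 0 = 2/(s + 12).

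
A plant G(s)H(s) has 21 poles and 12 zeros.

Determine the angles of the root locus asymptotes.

n - m = 21 - 12 = 9. Angles: θk = (2k + 1)·180°/9 = 20°, 60°, 100°, 140°, 180°, 220°, 260°, 300°, 340°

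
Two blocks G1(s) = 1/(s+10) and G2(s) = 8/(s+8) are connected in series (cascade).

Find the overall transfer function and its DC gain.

Series: multiply transfer functions. G_eq = 1/(s+10) × 8/(s+8) = 8/((s+10)(s+8)). DC gain = 8/(10×8) = 0.1.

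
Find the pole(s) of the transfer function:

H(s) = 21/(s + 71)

Pole is where denominator = 0: s + 71 = 0, so s = -71.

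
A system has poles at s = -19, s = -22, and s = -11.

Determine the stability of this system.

All poles are in the left half-plane. System is stable.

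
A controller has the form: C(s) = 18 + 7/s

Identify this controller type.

This is a Proportional-Integral (PI) controller.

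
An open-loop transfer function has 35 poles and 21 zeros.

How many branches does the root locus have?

Root locus has n branches where n = number of poles = 35.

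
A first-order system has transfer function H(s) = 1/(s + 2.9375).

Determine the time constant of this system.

For H(s) = 1/(s + 1/τ), the pole is at -1/τ = -2.9375, so τ = 1/2.9375 = 0.3404 s.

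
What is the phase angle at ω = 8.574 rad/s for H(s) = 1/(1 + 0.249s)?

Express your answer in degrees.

Phase = -arctan(ωτ) = -arctan(8.574 × 0.249) = -64.9°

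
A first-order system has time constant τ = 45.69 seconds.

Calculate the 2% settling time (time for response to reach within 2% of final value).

For first-order system, 2% settling time ≈ 4τ = 4 × 45.69 = 182.76 s.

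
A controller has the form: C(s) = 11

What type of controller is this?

This is a Proportional (P) controller.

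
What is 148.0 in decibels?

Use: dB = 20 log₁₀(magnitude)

dB = 20 log₁₀(148.0) = 43.4 dB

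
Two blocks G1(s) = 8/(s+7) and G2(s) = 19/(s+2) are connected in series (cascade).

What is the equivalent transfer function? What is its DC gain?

Series: multiply transfer functions. G_eq = 8/(s+7) × 19/(s+2) = 152/((s+7)(s+2)). DC gain = 152/(7×2) = 10.8571.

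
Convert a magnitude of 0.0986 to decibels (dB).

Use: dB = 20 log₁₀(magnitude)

dB = 20 log₁₀(0.0986) = -20.1 dB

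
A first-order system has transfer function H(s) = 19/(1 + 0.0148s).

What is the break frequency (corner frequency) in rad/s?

Corner frequency = 1/τ = 1/0.0148 = 67.568 rad/s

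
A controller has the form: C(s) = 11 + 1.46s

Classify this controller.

This is a Proportional-Derivative (PD) controller.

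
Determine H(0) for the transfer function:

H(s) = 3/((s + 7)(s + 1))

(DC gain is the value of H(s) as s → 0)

DC gain = H(0) = 3/(7 × 1) = 3/7 = 0.4286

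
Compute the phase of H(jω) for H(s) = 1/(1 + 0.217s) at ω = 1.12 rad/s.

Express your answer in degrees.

Phase = -arctan(ωτ) = -arctan(1.12 × 0.217) = -13.7°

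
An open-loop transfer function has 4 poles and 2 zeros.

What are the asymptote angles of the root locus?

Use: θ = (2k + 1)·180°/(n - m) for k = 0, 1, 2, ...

n - m = 4 - 2 = 2. Angles: θk = (2k + 1)·180°/2 = 90°, 270°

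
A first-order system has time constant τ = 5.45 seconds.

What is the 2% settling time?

For first-order system, 2% settling time ≈ 4τ = 4 × 5.45 = 21.8 s.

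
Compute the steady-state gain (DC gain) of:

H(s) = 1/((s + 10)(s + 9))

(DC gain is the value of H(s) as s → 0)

DC gain = H(0) = 1/(10 × 9) = 1/90 = 0.0111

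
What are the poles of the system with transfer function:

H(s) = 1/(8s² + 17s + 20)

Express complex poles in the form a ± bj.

Discriminant = 17² - 4×8×20 = 289 - 640 = -351 < 0, so the poles are a complex conjugate pair s = (-17 ± j√351)/(2×8). Real part = -17/(2×8) = -17/16 = -1.0625; imaginary part = ±√351/(2×8) ≈ 1.1709. Poles: s = -1.0625 ± 1.1709j.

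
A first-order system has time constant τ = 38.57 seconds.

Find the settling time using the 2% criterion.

For first-order system, 2% settling time ≈ 4τ = 4 × 38.57 = 154.28 s.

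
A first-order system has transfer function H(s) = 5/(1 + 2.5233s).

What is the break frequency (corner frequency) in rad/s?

Corner frequency = 1/τ = 1/2.5233 = 0.396 rad/s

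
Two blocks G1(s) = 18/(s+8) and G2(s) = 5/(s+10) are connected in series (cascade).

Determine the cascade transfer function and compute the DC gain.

Series: multiply transfer functions. G_eq = 18/(s+8) × 5/(s+10) = 90/((s+8)(s+10)). DC gain = 90/(8×10) = 1.125.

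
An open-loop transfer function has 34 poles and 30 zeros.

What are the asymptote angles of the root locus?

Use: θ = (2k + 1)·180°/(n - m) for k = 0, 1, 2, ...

n - m = 34 - 30 = 4. Angles: θk = (2k + 1)·180°/4 = 45°, 135°, 225°, 315°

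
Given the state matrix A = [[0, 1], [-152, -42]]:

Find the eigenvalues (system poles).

det(A - λI) = λ² - (-42)λ + 152 = (λ - (-4))(λ - (-38)). Eigenvalues: -4, -38.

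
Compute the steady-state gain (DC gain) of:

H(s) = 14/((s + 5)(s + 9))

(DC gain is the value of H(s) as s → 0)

DC gain = H(0) = 14/(5 × 9) = 14/45 = 0.3111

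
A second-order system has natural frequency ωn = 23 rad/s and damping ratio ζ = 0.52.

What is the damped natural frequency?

ωd = ωn√(1 - ζ²) = 23√(1 - 0.52²) = 19.65 rad/s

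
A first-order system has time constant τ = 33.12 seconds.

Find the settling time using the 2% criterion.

For first-order system, 2% settling time ≈ 4τ = 4 × 33.12 = 132.48 s.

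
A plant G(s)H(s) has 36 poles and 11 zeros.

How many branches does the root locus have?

Root locus has n branches where n = number of poles = 36.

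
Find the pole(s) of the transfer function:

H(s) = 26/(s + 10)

Pole is where denominator = 0: s + 10 = 0, so s = -10.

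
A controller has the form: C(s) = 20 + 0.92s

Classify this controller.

This is a Proportional-Derivative (PD) controller.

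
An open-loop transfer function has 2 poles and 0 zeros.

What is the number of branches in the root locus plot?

Root locus has n branches where n = number of poles = 2.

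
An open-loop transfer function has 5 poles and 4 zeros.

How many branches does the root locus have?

Root locus has n branches where n = number of poles = 5.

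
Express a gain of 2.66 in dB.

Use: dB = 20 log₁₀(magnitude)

dB = 20 log₁₀(2.66) = 8.5 dB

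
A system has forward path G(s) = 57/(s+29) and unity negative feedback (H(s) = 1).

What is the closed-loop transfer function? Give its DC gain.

T(s) = G/(1+GH) = [57/(s+29)] / [1 + 57/(s+29)] = 57/(s+29+57) = 57/(s+86). DC gain = 57/86 = 0.6628.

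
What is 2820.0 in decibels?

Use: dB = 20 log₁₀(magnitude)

dB = 20 log₁₀(2820.0) = 69.0 dB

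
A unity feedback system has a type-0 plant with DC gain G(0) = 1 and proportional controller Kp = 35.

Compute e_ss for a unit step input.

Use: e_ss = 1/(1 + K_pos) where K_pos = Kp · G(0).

K_pos = Kp · G(0) = 35 × 1 = 35. e_ss = 1/(1 + 35) = 0.0278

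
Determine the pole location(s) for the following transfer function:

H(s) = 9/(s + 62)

Pole is where denominator = 0: s + 62 = 0, so s = -62.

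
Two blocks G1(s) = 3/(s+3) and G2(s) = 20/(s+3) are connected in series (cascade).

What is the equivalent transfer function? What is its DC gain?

Series: multiply transfer functions. G_eq = 3/(s+3) × 20/(s+3) = 60/((s+3)(s+3)). DC gain = 60/(3×3) = 6.6667.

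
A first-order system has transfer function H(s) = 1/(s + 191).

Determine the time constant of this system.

For H(s) = 1/(s + 1/τ), the pole is at -1/τ = -191, so τ = 1/191 = 0.0052 s.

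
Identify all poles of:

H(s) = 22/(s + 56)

Pole is where denominator = 0: s + 56 = 0, so s = -56.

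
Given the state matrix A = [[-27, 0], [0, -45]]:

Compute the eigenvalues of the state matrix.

For diagonal matrix, eigenvalues are diagonal entries: λ₁ = -27, λ₂ = -45.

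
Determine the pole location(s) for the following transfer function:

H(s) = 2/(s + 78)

Pole is where denominator = 0: s + 78 = 0, so s = -78.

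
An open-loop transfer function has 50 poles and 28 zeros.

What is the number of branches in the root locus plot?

Root locus has n branches where n = number of poles = 50.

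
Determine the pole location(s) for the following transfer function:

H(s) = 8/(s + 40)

Pole is where denominator = 0: s + 40 = 0, so s = -40.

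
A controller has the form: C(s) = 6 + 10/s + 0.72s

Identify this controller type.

This is a Proportional-Integral-Derivative (PID) controller.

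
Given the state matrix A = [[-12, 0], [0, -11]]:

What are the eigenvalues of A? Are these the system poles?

For diagonal matrix, eigenvalues are diagonal entries: λ₁ = -12, λ₂ = -11. Eigenvalues of A = system poles.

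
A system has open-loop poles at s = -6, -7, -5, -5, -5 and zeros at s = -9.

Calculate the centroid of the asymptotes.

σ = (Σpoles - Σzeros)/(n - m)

σ = (Σpoles - Σzeros)/(n - m) = (-28 - (-9))/(5 - 1) = -19/4 = -4.75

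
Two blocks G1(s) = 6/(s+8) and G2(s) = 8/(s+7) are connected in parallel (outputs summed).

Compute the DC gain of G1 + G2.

Parallel: G_eq = G1 + G2. DC gain = G1(0) + G2(0) = 6/8 + 8/7 = 0.75 + 1.1429 = 1.8929.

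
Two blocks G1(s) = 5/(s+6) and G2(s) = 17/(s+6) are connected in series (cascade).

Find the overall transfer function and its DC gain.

Series: multiply transfer functions. G_eq = 5/(s+6) × 17/(s+6) = 85/((s+6)(s+6)). DC gain = 85/(6×6) = 2.3611.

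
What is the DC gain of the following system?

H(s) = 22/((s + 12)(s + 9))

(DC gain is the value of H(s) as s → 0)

DC gain = H(0) = 22/(12 × 9) = 22/108 = 0.2037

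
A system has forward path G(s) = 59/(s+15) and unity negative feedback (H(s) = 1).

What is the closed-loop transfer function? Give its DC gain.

T(s) = G/(1+GH) = [59/(s+15)] / [1 + 59/(s+15)] = 59/(s+15+59) = 59/(s+74). DC gain = 59/74 = 0.7973.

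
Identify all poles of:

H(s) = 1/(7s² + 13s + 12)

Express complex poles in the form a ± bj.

Discriminant = 13² - 4×7×12 = 169 - 336 = -167 < 0, so the poles are a complex conjugate pair s = (-13 ± j√167)/(2×7). Real part = -13/(2×7) = -13/14 ≈ -0.9286; imaginary part = ±√167/(2×7) ≈ 0.9231. Poles: s = -0.9286 ± 0.9231j.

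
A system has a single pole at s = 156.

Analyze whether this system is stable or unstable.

Pole at s = 156 is in the right half-plane. Unstable.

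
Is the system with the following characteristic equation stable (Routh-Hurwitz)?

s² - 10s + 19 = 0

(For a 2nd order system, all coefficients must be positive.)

Coefficients: 1, -10, 19. b=-10 not positive, so system is unstable.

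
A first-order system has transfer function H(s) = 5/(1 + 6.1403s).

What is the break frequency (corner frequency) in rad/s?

Corner frequency = 1/τ = 1/6.1403 = 0.163 rad/s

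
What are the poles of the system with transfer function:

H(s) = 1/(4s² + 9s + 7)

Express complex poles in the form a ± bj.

Discriminant = 9² - 4×4×7 = 81 - 112 = -31 < 0, so the poles are a complex conjugate pair s = (-9 ± j√31)/(2×4). Real part = -9/(2×4) = -9/8 = -1.125; imaginary part = ±√31/(2×4) ≈ 0.6960. Poles: s = -1.125 ± 0.6960j.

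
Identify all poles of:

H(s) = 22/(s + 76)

Pole is where denominator = 0: s + 76 = 0, so s = -76.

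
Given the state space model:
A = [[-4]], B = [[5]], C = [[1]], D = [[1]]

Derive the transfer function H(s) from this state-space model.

(sI - A)⁻¹ = 1/(s + 4). H(s) = 1×5/(s + 4) + 1 = (s + 9)/(s + 4).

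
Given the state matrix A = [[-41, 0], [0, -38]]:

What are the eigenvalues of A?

For diagonal matrix, eigenvalues are diagonal entries: λ₁ = -41, λ₂ = -38.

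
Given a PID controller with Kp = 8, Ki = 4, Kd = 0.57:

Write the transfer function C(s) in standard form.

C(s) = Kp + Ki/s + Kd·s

Substituting values: C(s) = 8 + 4/s + 0.57s = (0.57s² + 8s + 4)/s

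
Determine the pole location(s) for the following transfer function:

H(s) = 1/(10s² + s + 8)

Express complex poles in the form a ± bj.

Discriminant = 1² - 4×10×8 = 1 - 320 = -319 < 0, so the poles are a complex conjugate pair s = (-1 ± j√319)/(2×10). Real part = -1/(2×10) = -1/20 = -0.05; imaginary part = ±√319/(2×10) ≈ 0.8930. Poles: s = -0.05 ± 0.8930j.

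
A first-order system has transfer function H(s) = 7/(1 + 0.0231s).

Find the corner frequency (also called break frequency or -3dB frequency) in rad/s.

Corner frequency = 1/τ = 1/0.0231 = 43.29 rad/s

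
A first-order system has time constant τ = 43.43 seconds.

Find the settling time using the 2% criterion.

For first-order system, 2% settling time ≈ 4τ = 4 × 43.43 = 173.72 s.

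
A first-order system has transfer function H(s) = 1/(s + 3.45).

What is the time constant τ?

For H(s) = 1/(s + 1/τ), the pole is at -1/τ = -3.45, so τ = 1/3.45 = 0.2899 s.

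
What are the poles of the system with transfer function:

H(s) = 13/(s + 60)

Pole is where denominator = 0: s + 60 = 0, so s = -60.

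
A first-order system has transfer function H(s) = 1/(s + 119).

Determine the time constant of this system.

For H(s) = 1/(s + 1/τ), the pole is at -1/τ = -119, so τ = 1/119 = 0.0084 s.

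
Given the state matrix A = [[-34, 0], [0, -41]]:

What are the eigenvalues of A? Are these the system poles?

For diagonal matrix, eigenvalues are diagonal entries: λ₁ = -34, λ₂ = -41. Eigenvalues of A = system poles.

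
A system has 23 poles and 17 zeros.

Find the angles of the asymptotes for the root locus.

n - m = 23 - 17 = 6. Angles: θk = (2k + 1)·180°/6 = 30°, 90°, 150°, 210°, 270°, 330°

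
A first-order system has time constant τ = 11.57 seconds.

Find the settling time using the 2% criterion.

For first-order system, 2% settling time ≈ 4τ = 4 × 11.57 = 46.28 s.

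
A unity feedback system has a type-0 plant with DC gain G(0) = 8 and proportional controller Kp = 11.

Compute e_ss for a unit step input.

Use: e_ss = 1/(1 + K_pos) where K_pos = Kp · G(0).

K_pos = Kp · G(0) = 11 × 8 = 88. e_ss = 1/(1 + 88) = 0.0112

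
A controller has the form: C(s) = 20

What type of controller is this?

This is a Proportional (P) controller.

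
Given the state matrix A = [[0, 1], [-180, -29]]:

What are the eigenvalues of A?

det(A - λI) = λ² - (-29)λ + 180 = (λ - (-20))(λ - (-9)). Eigenvalues: -20, -9.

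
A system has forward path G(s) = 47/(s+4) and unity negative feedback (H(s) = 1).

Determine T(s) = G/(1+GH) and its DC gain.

T(s) = G/(1+GH) = [47/(s+4)] / [1 + 47/(s+4)] = 47/(s+4+47) = 47/(s+51). DC gain = 47/51 = 0.9216.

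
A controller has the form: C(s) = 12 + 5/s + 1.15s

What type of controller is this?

This is a Proportional-Integral-Derivative (PID) controller.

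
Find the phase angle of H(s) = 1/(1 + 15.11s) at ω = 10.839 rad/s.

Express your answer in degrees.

Phase = -arctan(ωτ) = -arctan(10.839 × 15.11) = -89.7°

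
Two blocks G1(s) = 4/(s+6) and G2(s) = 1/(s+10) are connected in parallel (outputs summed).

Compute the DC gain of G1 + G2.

Parallel: G_eq = G1 + G2. DC gain = G1(0) + G2(0) = 4/6 + 1/10 = 0.6667 + 0.1 = 0.7667.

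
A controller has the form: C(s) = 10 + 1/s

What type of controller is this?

This is a Proportional-Integral (PI) controller.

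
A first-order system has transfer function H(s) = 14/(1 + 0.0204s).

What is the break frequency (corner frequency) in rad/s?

Corner frequency = 1/τ = 1/0.0204 = 49.02 rad/s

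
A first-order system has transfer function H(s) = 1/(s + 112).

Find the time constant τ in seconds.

For H(s) = 1/(s + 1/τ), the pole is at -1/τ = -112, so τ = 1/112 = 0.0089 s.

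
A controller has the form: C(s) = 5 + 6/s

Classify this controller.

This is a Proportional-Integral (PI) controller.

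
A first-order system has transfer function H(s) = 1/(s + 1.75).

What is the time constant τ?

For H(s) = 1/(s + 1/τ), the pole is at -1/τ = -1.75, so τ = 1/1.75 = 0.5714 s.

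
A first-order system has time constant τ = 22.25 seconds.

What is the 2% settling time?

For first-order system, 2% settling time ≈ 4τ = 4 × 22.25 = 89.0 s.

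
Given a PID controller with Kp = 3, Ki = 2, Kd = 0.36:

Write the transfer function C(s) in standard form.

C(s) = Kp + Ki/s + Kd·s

Substituting values: C(s) = 3 + 2/s + 0.36s = (0.36s² + 3s + 2)/s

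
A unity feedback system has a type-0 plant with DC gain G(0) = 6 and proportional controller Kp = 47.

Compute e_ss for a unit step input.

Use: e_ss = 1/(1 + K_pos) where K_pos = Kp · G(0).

K_pos = Kp · G(0) = 47 × 6 = 282. e_ss = 1/(1 + 282) = 0.0035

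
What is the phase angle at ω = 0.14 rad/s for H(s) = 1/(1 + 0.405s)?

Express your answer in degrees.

Phase = -arctan(ωτ) = -arctan(0.14 × 0.405) = -3.2°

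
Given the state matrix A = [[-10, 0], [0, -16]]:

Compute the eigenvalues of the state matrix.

For diagonal matrix, eigenvalues are diagonal entries: λ₁ = -10, λ₂ = -16.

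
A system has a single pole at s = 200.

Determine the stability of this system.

Pole at s = 200 is in the right half-plane. Unstable.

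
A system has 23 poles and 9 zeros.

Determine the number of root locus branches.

Root locus has n branches where n = number of poles = 23.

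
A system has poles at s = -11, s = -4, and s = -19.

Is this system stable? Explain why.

All poles are in the left half-plane. System is stable.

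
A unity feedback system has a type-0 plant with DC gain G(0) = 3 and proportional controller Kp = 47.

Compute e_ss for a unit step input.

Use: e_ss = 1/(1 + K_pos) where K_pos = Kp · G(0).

K_pos = Kp · G(0) = 47 × 3 = 141. e_ss = 1/(1 + 141) = 0.0070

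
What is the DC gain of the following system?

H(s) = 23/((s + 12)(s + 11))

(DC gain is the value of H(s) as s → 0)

DC gain = H(0) = 23/(12 × 11) = 23/132 = 0.1742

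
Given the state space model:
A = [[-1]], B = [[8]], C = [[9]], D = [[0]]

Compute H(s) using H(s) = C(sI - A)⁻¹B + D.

(sI - A)⁻¹ = 1/(s + 1). H(s) = 9 × 8/(s + 1) + 0 = 72/(s + 1).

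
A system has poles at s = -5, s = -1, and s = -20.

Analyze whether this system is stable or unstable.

All poles are in the left half-plane. System is stable.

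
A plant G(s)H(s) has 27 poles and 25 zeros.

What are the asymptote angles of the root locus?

n - m = 27 - 25 = 2. Angles: θk = (2k + 1)·180°/2 = 90°, 270°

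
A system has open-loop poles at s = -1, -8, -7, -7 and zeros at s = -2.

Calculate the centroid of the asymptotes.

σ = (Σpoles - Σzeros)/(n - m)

σ = (Σpoles - Σzeros)/(n - m) = (-23 - (-2))/(4 - 1) = -21/3 = -7.0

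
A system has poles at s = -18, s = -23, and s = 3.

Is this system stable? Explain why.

Pole(s) at s = 3 are not in the left half-plane. System is unstable.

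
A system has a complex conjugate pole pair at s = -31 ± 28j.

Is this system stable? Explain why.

Real part of poles is -31 (< 0, left half-plane). Stable.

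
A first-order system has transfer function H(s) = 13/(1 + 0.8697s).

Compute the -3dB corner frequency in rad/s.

Corner frequency = 1/τ = 1/0.8697 = 1.15 rad/s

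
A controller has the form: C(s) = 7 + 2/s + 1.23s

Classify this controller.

This is a Proportional-Integral-Derivative (PID) controller.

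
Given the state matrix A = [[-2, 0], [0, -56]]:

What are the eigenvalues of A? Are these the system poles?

For diagonal matrix, eigenvalues are diagonal entries: λ₁ = -2, λ₂ = -56. Eigenvalues of A = system poles.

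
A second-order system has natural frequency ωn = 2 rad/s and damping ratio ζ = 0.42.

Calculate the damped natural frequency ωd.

ωd = ωn√(1 - ζ²) = 2√(1 - 0.42²) = 1.82 rad/s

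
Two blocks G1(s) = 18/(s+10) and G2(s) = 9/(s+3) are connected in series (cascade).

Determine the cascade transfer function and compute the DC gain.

Series: multiply transfer functions. G_eq = 18/(s+10) × 9/(s+3) = 162/((s+10)(s+3)). DC gain = 162/(10×3) = 5.4.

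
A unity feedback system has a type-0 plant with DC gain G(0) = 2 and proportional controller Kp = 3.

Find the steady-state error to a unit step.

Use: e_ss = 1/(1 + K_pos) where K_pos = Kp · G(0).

K_pos = Kp · G(0) = 3 × 2 = 6. e_ss = 1/(1 + 6) = 0.1429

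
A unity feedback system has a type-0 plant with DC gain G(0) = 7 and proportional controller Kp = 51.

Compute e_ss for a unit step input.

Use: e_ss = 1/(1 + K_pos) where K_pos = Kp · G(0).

K_pos = Kp · G(0) = 51 × 7 = 357. e_ss = 1/(1 + 357) = 0.0028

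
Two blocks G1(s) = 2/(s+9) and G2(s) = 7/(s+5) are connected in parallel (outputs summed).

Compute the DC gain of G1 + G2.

Parallel: G_eq = G1 + G2. DC gain = G1(0) + G2(0) = 2/9 + 7/5 = 0.2222 + 1.4 = 1.6222.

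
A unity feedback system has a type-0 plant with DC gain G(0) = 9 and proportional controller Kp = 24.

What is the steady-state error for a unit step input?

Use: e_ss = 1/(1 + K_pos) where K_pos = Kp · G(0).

K_pos = Kp · G(0) = 24 × 9 = 216. e_ss = 1/(1 + 216) = 0.0046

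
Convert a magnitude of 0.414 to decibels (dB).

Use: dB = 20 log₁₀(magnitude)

dB = 20 log₁₀(0.414) = -7.7 dB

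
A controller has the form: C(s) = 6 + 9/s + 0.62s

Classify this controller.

This is a Proportional-Integral-Derivative (PID) controller.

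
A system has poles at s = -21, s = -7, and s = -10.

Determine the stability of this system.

All poles are in the left half-plane. System is stable.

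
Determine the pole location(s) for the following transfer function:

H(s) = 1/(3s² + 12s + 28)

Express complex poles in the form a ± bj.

Discriminant = 12² - 4×3×28 = 144 - 336 = -192 < 0, so the poles are a complex conjugate pair s = (-12 ± j√192)/(2×3). Real part = -12/(2×3) = -12/6 = -2; imaginary part = ±√192/(2×3) ≈ 2.3094. Poles: s = -2 ± 2.3094j.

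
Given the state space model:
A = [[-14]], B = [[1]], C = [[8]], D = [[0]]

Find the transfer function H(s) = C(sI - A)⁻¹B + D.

(sI - A)⁻¹ = 1/(s + 14). H(s) = 8 × 1/(s + 14) + 0 = 8/(s + 14).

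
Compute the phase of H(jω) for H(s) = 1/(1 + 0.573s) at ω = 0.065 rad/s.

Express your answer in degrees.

Phase = -arctan(ωτ) = -arctan(0.065 × 0.573) = -2.1°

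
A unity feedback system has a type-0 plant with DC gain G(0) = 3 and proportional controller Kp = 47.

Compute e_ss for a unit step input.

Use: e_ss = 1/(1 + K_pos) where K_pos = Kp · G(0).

K_pos = Kp · G(0) = 47 × 3 = 141. e_ss = 1/(1 + 141) = 0.0070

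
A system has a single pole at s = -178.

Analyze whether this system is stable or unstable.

Pole at s = -178 is in the left half-plane. Stable.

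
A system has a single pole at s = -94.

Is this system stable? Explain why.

Pole at s = -94 is in the left half-plane. Stable.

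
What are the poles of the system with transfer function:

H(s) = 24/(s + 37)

Pole is where denominator = 0: s + 37 = 0, so s = -37.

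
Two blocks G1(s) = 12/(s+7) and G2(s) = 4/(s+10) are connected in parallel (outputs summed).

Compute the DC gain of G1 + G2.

Parallel: G_eq = G1 + G2. DC gain = G1(0) + G2(0) = 12/7 + 4/10 = 1.7143 + 0.4 = 2.1143.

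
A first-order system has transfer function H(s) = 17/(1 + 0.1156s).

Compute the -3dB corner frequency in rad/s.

Corner frequency = 1/τ = 1/0.1156 = 8.651 rad/s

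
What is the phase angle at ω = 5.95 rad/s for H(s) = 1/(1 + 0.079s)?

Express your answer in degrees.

Phase = -arctan(ωτ) = -arctan(5.95 × 0.079) = -25.2°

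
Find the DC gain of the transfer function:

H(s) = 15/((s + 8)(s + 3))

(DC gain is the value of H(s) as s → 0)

DC gain = H(0) = 15/(8 × 3) = 15/24 = 0.625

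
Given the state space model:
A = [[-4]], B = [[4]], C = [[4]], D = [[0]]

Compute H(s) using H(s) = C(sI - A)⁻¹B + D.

(sI - A)⁻¹ = 1/(s + 4). H(s) = 4 × 4/(s + 4) + 0 = 16/(s + 4).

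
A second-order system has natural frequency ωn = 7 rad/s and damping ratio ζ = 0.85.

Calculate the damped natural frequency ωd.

ωd = ωn√(1 - ζ²) = 7√(1 - 0.85²) = 3.69 rad/s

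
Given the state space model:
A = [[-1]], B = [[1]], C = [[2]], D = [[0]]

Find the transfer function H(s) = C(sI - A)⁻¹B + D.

(sI - A)⁻¹ = 1/(s + 1). H(s) = 2 × 1/(s + 1) + 0 = 2/(s + 1).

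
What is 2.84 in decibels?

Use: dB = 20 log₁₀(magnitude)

dB = 20 log₁₀(2.84) = 9.1 dB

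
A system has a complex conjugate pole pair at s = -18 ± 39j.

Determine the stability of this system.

Real part of poles is -18 (< 0, left half-plane). Stable.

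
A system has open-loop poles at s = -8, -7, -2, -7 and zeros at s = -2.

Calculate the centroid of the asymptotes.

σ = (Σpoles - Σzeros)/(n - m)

σ = (Σpoles - Σzeros)/(n - m) = (-24 - (-2))/(4 - 1) = -22/3 = -7.33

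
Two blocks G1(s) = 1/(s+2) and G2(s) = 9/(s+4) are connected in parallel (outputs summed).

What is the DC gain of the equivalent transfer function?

Parallel: G_eq = G1 + G2. DC gain = G1(0) + G2(0) = 1/2 + 9/4 = 0.5 + 2.25 = 2.75.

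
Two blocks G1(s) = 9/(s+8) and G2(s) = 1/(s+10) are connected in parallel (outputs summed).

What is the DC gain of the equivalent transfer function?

Parallel: G_eq = G1 + G2. DC gain = G1(0) + G2(0) = 9/8 + 1/10 = 1.125 + 0.1 = 1.225.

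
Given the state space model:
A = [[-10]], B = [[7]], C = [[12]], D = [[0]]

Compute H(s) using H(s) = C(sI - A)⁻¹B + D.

(sI - A)⁻¹ = 1/(s + 10). H(s) = 12 × 7/(s + 10) + 0 = 84/(s + 10).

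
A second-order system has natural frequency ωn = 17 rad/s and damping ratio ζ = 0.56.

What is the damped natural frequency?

ωd = ωn√(1 - ζ²) = 17√(1 - 0.56²) = 14.08 rad/s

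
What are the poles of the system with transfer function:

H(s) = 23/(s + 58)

Pole is where denominator = 0: s + 58 = 0, so s = -58.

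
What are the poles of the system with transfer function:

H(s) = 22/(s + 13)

Pole is where denominator = 0: s + 13 = 0, so s = -13.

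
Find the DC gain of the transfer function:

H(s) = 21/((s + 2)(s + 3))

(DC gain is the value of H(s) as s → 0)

DC gain = H(0) = 21/(2 × 3) = 21/6 = 3.5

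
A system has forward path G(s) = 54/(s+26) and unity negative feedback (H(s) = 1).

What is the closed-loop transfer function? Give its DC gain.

T(s) = G/(1+GH) = [54/(s+26)] / [1 + 54/(s+26)] = 54/(s+26+54) = 54/(s+80). DC gain = 54/80 = 0.675.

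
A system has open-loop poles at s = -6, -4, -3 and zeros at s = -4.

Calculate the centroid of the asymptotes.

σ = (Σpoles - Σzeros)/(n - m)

σ = (Σpoles - Σzeros)/(n - m) = (-13 - (-4))/(3 - 1) = -9/2 = -4.5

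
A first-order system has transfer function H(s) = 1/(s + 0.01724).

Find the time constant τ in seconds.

For H(s) = 1/(s + 1/τ), the pole is at -1/τ = -0.01724, so τ = 1/0.01724 = 58 s.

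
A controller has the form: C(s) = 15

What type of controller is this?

This is a Proportional (P) controller.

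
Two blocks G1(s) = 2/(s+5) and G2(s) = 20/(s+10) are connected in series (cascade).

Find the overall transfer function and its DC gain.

Series: multiply transfer functions. G_eq = 2/(s+5) × 20/(s+10) = 40/((s+5)(s+10)). DC gain = 40/(5×10) = 0.8.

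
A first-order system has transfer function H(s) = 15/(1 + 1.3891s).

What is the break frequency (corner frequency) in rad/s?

Corner frequency = 1/τ = 1/1.3891 = 0.72 rad/s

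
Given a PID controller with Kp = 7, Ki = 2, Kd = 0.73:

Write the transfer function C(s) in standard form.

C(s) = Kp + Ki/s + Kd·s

Substituting values: C(s) = 7 + 2/s + 0.73s = (0.73s² + 7s + 2)/s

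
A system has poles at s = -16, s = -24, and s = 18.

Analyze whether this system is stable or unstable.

Pole(s) at s = 18 are not in the left half-plane. System is unstable.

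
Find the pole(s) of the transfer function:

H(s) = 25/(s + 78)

Pole is where denominator = 0: s + 78 = 0, so s = -78.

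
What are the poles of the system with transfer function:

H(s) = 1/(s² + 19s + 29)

Discriminant = 19² - 4×1×29 = 361 - 116 = 245 > 0, so two distinct real poles. Using quadratic formula: s = (-19 ± √245)/(2×1) = (-19 ± √245)/2, with √245 ≈ 15.6525. s₁ ≈ -1.6738, s₂ ≈ -17.3262. Poles: s₁ = -1.6738, s₂ = -17.3262.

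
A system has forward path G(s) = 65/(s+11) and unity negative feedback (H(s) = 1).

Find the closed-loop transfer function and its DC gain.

T(s) = G/(1+GH) = [65/(s+11)] / [1 + 65/(s+11)] = 65/(s+11+65) = 65/(s+76). DC gain = 65/76 = 0.8553.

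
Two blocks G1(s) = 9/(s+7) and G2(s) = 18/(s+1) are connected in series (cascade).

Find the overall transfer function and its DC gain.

Series: multiply transfer functions. G_eq = 9/(s+7) × 18/(s+1) = 162/((s+7)(s+1)). DC gain = 162/(7×1) = 23.1429.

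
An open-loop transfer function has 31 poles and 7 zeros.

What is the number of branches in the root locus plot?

Root locus has n branches where n = number of poles = 31.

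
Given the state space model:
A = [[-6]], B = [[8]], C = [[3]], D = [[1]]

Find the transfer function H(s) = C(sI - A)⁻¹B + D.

(sI - A)⁻¹ = 1/(s + 6). H(s) = 3×8/(s + 6) + 1 = (s + 30)/(s + 6).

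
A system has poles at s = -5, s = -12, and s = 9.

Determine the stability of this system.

Pole(s) at s = 9 are not in the left half-plane. System is unstable.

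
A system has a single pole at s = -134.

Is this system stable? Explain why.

Pole at s = -134 is in the left half-plane. Stable.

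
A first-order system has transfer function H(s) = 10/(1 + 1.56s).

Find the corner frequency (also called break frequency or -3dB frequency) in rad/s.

Corner frequency = 1/τ = 1/1.56 = 0.641 rad/s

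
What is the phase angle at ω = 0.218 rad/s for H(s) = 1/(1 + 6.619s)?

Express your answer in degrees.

Phase = -arctan(ωτ) = -arctan(0.218 × 6.619) = -55.3°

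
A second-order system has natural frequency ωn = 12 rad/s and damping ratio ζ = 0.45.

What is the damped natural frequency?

ωd = ωn√(1 - ζ²) = 12√(1 - 0.45²) = 10.72 rad/s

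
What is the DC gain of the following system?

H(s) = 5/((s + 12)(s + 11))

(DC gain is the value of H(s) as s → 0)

DC gain = H(0) = 5/(12 × 11) = 5/132 = 0.0379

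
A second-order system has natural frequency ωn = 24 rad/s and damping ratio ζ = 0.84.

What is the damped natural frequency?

ωd = ωn√(1 - ζ²) = 24√(1 - 0.84²) = 13.02 rad/s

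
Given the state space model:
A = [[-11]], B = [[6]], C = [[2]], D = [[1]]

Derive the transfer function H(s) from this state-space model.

(sI - A)⁻¹ = 1/(s + 11). H(s) = 2×6/(s + 11) + 1 = (s + 23)/(s + 11).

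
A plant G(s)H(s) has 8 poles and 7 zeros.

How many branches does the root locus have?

Root locus has n branches where n = number of poles = 8.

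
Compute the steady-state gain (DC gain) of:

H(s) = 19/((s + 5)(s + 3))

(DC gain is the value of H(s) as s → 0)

DC gain = H(0) = 19/(5 × 3) = 19/15 = 1.2667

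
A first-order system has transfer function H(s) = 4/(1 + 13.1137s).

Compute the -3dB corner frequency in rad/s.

Corner frequency = 1/τ = 1/13.1137 = 0.076 rad/s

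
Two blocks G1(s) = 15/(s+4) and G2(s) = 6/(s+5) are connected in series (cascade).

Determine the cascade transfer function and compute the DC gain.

Series: multiply transfer functions. G_eq = 15/(s+4) × 6/(s+5) = 90/((s+4)(s+5)). DC gain = 90/(4×5) = 4.5.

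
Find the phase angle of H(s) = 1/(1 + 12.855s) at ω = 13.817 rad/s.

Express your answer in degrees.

Phase = -arctan(ωτ) = -arctan(13.817 × 12.855) = -89.7°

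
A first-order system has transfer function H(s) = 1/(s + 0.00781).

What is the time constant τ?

For H(s) = 1/(s + 1/τ), the pole is at -1/τ = -0.00781, so τ = 1/0.00781 = 128 s.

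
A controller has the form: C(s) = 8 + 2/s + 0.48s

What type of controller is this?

This is a Proportional-Integral-Derivative (PID) controller.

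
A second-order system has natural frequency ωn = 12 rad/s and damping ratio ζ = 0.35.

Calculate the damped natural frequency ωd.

ωd = ωn√(1 - ζ²) = 12√(1 - 0.35²) = 11.24 rad/s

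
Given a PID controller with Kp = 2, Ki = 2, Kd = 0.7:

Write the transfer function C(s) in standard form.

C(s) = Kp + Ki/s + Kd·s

Substituting values: C(s) = 2 + 2/s + 0.7s = (0.7s² + 2s + 2)/s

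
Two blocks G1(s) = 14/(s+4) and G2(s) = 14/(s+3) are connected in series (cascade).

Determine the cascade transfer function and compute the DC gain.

Series: multiply transfer functions. G_eq = 14/(s+4) × 14/(s+3) = 196/((s+4)(s+3)). DC gain = 196/(4×3) = 16.3333.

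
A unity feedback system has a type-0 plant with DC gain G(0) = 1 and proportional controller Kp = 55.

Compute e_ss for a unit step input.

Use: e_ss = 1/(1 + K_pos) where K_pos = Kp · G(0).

K_pos = Kp · G(0) = 55 × 1 = 55. e_ss = 1/(1 + 55) = 0.0179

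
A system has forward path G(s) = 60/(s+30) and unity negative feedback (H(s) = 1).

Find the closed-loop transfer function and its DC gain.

T(s) = G/(1+GH) = [60/(s+30)] / [1 + 60/(s+30)] = 60/(s+30+60) = 60/(s+90). DC gain = 60/90 = 0.6667.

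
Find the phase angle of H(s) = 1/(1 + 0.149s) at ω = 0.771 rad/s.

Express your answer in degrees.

Phase = -arctan(ωτ) = -arctan(0.771 × 0.149) = -6.6°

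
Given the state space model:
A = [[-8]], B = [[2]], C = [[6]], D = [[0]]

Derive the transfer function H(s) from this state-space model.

(sI - A)⁻¹ = 1/(s + 8). H(s) = 6 × 2/(s + 8) + 0 = 12/(s + 8).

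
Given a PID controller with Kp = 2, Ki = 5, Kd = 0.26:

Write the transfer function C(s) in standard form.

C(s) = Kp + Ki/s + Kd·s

Substituting values: C(s) = 2 + 5/s + 0.26s = (0.26s² + 2s + 5)/s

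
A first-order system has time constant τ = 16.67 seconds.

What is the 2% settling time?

For first-order system, 2% settling time ≈ 4τ = 4 × 16.67 = 66.68 s.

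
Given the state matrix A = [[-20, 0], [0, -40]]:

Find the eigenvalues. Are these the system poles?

For diagonal matrix, eigenvalues are diagonal entries: λ₁ = -20, λ₂ = -40. Eigenvalues of A = system poles.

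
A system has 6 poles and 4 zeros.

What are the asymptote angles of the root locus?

n - m = 6 - 4 = 2. Angles: θk = (2k + 1)·180°/2 = 90°, 270°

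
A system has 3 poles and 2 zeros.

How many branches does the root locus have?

Root locus has n branches where n = number of poles = 3.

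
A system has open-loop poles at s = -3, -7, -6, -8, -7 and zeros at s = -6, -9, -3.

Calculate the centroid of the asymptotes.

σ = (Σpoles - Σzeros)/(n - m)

σ = (Σpoles - Σzeros)/(n - m) = (-31 - (-18))/(5 - 3) = -13/2 = -6.5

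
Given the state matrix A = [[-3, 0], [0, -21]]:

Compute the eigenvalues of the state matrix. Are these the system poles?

For diagonal matrix, eigenvalues are diagonal entries: λ₁ = -3, λ₂ = -21. Eigenvalues of A = system poles.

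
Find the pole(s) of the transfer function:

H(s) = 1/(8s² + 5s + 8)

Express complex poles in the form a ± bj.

Discriminant = 5² - 4×8×8 = 25 - 256 = -231 < 0, so the poles are a complex conjugate pair s = (-5 ± j√231)/(2×8). Real part = -5/(2×8) = -5/16 = -0.3125; imaginary part = ±√231/(2×8) ≈ 0.9499. Poles: s = -0.3125 ± 0.9499j.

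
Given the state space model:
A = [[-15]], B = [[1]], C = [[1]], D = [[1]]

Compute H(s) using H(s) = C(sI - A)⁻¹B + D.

(sI - A)⁻¹ = 1/(s + 15). H(s) = 1×1/(s + 15) + 1 = (s + 16)/(s + 15).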